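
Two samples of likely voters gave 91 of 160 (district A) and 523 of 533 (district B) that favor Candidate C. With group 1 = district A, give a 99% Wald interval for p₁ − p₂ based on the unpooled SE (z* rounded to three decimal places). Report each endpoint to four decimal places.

p̂₁ = 91/160 = 0.56875, p̂₂ = 523/533 = 0.98124; p̂₁ − p̂₂ = -0.41249.
SE = √(0.001532959 + 0.000034540) = √0.001567499 = 0.039592.
The 99% critical value is z* = 2.576. Margin = 2.576·0.039592 = 0.10199.
CI: -0.41249 ± 0.10199 = (-0.5145, -0.3105).

(-0.5145, -0.3105)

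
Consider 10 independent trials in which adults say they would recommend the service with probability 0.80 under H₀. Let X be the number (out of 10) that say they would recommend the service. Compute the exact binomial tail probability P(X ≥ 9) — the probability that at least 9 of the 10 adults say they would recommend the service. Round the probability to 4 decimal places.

P = 0.3758

X is binomial with n = 10 and p = 0.80.
P(X ≥ 9) = C(10,9)·0.80^9·0.20^1 + C(10,10)·0.80^10·0.20^0.
= 0.268435 + 0.107374 = 0.3758.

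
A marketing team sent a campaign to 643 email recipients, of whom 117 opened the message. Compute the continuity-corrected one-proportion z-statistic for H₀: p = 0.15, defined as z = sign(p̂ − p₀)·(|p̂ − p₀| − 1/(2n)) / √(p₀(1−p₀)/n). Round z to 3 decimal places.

z = 2.214

With x = 117 successes in n = 643, p̂ = 0.18196. p̂ − p₀ = 0.031960.
1/(2n) = 0.000778.
Corrected numerator: |0.031960| − 0.000778 = 0.031182.
Null standard error: √(0.15·0.85/643) = √0.000198289 = 0.014082.
z = +0.031182/0.014082 = 2.214.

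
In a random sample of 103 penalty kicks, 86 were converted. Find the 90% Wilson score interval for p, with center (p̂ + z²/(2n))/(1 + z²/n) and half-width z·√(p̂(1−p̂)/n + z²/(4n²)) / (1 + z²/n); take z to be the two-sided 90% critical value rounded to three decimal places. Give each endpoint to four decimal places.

(0.7664, 0.8864)

Here p̂ = 86/103 = 0.83495 and z = 1.645 (z² = 2.706025).
1 + z²/n = 1.026272.
Adjusted center: (0.83495 + z²/(2n))/1.026272 = 0.82638.
Radicand: p̂(1−p̂)/n + z²/(4n²) = 0.001337937 + 0.000063767 = 0.001401704.
Half-width = 1.645·√0.001401704/1.026272 = 0.06001.
So the interval runs from 0.7664 to 0.8864.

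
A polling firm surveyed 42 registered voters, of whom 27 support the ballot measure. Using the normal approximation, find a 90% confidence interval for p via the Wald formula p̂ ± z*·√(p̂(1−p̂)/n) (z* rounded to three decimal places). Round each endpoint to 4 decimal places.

The sample proportion is 27/42 = 0.64286.
Standard error of p̂: √(0.229592/42) = √0.005466472 = 0.073936.
z* = 1.645 at the 90% level.
Margin = 1.645·0.073936 = 0.12162.
Interval: 0.64286 ± 0.12162 → (0.5212, 0.7645).

(0.5212, 0.7645)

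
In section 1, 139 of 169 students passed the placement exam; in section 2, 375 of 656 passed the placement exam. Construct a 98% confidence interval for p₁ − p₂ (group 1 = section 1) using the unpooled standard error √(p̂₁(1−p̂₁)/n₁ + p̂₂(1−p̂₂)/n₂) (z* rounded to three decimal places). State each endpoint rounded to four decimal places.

(0.1690, 0.3327)

p̂₁ = 0.82249, p̂₂ = 0.57165, so the observed difference is 0.25084.
SE = √(0.000863925 + 0.000373273) = √0.001237198 = 0.035174.
For 98% confidence, z* = 2.326. Margin of error = 0.08181.
Interval: 0.25084 ± 0.08181 → (0.1690, 0.3327).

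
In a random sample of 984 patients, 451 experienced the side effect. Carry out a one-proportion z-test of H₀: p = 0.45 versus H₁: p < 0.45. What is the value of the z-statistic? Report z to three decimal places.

The sample proportion is 451/984 = 0.45833.
SE₀ = √(0.45·0.55/984) = 0.015860.
z = (p̂ − p₀)/SE = (0.45833 − 0.45)/0.015860 = 0.525.

z = 0.525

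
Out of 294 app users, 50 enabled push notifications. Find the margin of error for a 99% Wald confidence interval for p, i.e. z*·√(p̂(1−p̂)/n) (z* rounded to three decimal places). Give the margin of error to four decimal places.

ME = 0.0564

Sample proportion p̂ = 50/294 = 0.17007.
SE = √(p̂(1−p̂)/n) = √(0.141145/294) = 0.021911.
The 99% critical value is z* = 2.576.
Margin of error = z*·SE = 2.576 × 0.021911 = 0.0564.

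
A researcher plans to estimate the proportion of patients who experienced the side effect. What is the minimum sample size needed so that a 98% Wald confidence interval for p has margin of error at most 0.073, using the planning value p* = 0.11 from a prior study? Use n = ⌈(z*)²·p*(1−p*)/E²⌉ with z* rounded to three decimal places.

n = 100

z* = 2.326 at the 98% level.
p*(1−p*) = 0.0979.
(z*)²·p*(1−p*)/E² = 5.410276·0.0979/0.005329 = 99.393.
⌈99.393⌉ = 100.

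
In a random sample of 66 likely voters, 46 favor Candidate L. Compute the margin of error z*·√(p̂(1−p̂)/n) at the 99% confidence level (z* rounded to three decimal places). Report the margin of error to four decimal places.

Sample proportion p̂ = 46/66 = 0.69697.
Standard error of p̂: √(0.211203/66) = √0.003200045 = 0.056569.
z* = 2.576 at the 99% level.
So ME = 0.1457.

ME = 0.1457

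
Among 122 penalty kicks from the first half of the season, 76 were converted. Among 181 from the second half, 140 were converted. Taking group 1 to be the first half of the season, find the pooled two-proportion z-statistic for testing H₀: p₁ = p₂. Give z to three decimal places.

z = -2.840

Sample proportions: p̂₁ = 76/122 = 0.62295 and p̂₂ = 140/181 = 0.77348.
Pooling: p̂ = 216/303 = 0.71287.
Pooled SE = √[0.2046858·0.01372158] ≈ 0.052996.
z = -0.15053/0.052996 = -2.840.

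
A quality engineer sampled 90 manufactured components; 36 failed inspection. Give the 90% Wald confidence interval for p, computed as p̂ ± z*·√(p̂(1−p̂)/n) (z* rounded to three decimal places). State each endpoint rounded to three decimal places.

p̂ = 36/90 = 0.40000.
SE = √(p̂(1−p̂)/n) = √(0.240000/90) = 0.051640.
For 90% confidence, z* = 1.645.
Margin = 1.645·0.051640 = 0.08495.
Interval: 0.40000 ± 0.08495 → (0.315, 0.485).

(0.315, 0.485)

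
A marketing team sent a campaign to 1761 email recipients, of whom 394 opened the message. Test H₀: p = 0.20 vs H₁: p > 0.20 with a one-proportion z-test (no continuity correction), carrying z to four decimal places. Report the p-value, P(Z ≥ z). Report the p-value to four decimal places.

p-value = 0.0064

p̂ = 394/1761 = 0.22374.
Null standard error: √(0.20·0.80/1761) = √0.000090857 = 0.009532.
Test statistic (full precision, shown to 4 dp): z = (394/1761 − 0.20)/SE₀ ≈ 2.4902.
From the standard normal, P(Z ≥ z) = 0.0064.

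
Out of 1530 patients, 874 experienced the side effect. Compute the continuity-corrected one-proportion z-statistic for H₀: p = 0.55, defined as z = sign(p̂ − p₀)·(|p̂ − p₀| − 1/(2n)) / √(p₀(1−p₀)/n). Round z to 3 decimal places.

z = 1.644

p̂ = 874/1530 = 0.57124. p̂ − p₀ = 0.021242.
1/(2n) = 0.000327.
Corrected numerator: |0.021242| − 0.000327 = 0.020915.
SE₀ = √(0.55·0.45/1530) = 0.012719.
z = (+)0.020915/0.012719 = 1.644.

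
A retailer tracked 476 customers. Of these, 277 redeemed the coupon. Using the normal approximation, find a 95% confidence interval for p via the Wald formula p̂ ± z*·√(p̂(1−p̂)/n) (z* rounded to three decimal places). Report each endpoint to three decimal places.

(0.538, 0.626)

p̂ = 277/476 = 0.58193.
Standard error of p̂: √(0.243287/476) = √0.000511107 = 0.022608.
The 95% critical value is z* = 1.960.
Margin of error: 1.960 × 0.022608 = 0.04431.
Interval: 0.58193 ± 0.04431 → (0.538, 0.626).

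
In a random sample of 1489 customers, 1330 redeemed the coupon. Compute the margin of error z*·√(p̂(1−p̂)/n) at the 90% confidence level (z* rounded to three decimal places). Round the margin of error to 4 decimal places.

The sample proportion is 1330/1489 = 0.89322.
SE(p̂) = √(0.89322·0.10678/1489) = 0.008004.
For 90% confidence, z* = 1.645.
ME = 1.645·0.008004 = 0.0132.

ME = 0.0132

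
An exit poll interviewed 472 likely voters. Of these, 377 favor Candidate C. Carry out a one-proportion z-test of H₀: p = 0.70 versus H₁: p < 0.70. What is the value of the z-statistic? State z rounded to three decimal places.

With x = 377 successes in n = 472, p̂ = 0.79873.
SE₀ = √(0.70·0.30/472) = 0.021093.
Test statistic: z = 0.09873/0.021093 = 4.681.

z = 4.681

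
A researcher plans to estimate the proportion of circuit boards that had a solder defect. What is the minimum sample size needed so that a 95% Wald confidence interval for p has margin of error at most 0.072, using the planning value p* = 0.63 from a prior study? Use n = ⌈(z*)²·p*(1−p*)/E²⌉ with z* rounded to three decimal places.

n = 173

For 95% confidence, z* = 1.960.
p*(1−p*) = 0.63·0.37 = 0.2331.
Required n before rounding: 3.841600 × 0.2331 / 0.072² = 172.739.
⌈172.739⌉ = 173.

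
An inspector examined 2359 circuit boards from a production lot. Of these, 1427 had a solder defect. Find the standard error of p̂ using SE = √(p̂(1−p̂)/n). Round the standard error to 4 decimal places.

SE = 0.0101

The sample proportion is 1427/2359 = 0.60492.
p̂(1−p̂) = 0.238992.
SE = √(0.238992/2359) = √0.000101311 = 0.0101.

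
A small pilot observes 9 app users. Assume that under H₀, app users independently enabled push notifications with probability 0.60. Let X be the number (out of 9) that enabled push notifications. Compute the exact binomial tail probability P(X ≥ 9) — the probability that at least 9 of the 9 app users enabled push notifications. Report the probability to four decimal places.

P = 0.0101

X is binomial with n = 9 and p = 0.60.
P(X ≥ 9) = C(9,9)·0.60^9·0.40^0.
= 0.010078 = 0.0101.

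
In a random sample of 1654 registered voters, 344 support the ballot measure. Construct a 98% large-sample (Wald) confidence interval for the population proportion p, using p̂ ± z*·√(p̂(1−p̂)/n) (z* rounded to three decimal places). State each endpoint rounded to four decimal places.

Sample proportion p̂ = 344/1654 = 0.20798.
SE = √(p̂(1−p̂)/n) = √(0.164725/1654) = 0.009980.
z* = 2.326 at the 98% level.
Margin of error: 2.326 × 0.009980 = 0.02321.
Interval: 0.20798 ± 0.02321 → (0.1848, 0.2312).

(0.1848, 0.2312)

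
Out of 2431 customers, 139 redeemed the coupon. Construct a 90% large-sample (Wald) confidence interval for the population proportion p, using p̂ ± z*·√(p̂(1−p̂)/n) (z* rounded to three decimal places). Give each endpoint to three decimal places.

The sample proportion is 139/2431 = 0.05718.
Standard error of p̂: √(0.053909/2431) = √0.000022176 = 0.004709.
For 90% confidence, z* = 1.645.
Margin of error: 1.645 × 0.004709 = 0.00775.
So the interval runs from 0.049 to 0.065.

(0.049, 0.065)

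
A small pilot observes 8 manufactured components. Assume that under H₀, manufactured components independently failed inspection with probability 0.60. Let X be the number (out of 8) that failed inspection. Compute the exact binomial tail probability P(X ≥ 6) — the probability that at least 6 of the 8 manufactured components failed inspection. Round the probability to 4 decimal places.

P = 0.3154

X ~ Binomial(n=8, p=0.60).
P(X ≥ 6) = C(8,6)·0.60^6·0.40^2 + C(8,7)·0.60^7·0.40^1 + C(8,8)·0.60^8·0.40^0.
= 0.209019 + 0.089580 + 0.016796 = 0.3154.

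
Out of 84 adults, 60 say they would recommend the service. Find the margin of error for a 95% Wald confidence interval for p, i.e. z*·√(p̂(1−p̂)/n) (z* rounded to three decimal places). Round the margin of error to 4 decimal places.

Sample proportion p̂ = 60/84 = 0.71429.
Standard error of p̂: √(0.204082/84) = √0.002429543 = 0.049290.
For 95% confidence, z* = 1.960.
ME = 1.960·0.049290 = 0.0966.

ME = 0.0966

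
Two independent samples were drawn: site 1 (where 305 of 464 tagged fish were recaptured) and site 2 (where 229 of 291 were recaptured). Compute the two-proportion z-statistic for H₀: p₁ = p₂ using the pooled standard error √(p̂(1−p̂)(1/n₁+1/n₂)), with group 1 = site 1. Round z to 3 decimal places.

z = -3.809

p̂₁ = 305/464 = 0.65733, p̂₂ = 229/291 = 0.78694.
Pooling: p̂ = 534/755 = 0.70728.
Pooled SE = √[0.2070330·0.00559160] ≈ 0.034024.
z = (p̂₁ − p̂₂)/SE = (0.65733 − 0.78694)/0.034024 = -0.12961/0.034024 = -3.809.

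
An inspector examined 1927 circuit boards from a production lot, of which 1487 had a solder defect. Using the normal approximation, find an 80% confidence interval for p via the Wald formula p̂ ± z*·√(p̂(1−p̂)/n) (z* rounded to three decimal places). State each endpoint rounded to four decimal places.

(0.7594, 0.7839)

With x = 1487 successes in n = 1927, p̂ = 0.77167.
SE(p̂) = √(0.77167·0.22833/1927) = 0.009562.
z* = 1.282 at the 80% level.
Margin = 1.282·0.009562 = 0.01226.
So the interval runs from 0.7594 to 0.7839.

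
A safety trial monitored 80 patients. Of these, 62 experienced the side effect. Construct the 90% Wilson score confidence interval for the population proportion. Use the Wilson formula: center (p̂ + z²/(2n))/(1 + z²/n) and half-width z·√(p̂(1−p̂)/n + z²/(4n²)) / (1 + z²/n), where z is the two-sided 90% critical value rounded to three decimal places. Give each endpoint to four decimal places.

p̂ = 62/80 = 0.77500; z = 1.645, so z² = 2.706025.
Denominator 1 + z²/n = 1 + 2.706025/80 = 1.033825.
Center = (0.77500 + 0.016913)/1.033825 = 0.76600.
Radicand: p̂(1−p̂)/n + z²/(4n²) = 0.002179687 + 0.000105704 = 0.002285391.
Half-width = 1.645·√0.002285391/1.033825 = 0.07607.
CI: 0.76600 ± 0.07607 = (0.6899, 0.8421).

(0.6899, 0.8421)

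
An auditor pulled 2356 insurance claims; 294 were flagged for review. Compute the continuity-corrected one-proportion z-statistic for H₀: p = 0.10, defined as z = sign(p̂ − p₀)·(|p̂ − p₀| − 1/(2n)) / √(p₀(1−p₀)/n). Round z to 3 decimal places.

z = 3.976

p̂ = 294/2356 = 0.12479. p̂ − p₀ = 0.024788.
Continuity correction 1/(2n) = 1/4712 = 0.000212.
Corrected numerator: |0.024788| − 0.000212 = 0.024576.
Under H₀, SE = √(p₀(1−p₀)/n) = √(0.10·0.90/2356) = √0.000038200 = 0.006181.
z = (+)0.024576/0.006181 = 3.976.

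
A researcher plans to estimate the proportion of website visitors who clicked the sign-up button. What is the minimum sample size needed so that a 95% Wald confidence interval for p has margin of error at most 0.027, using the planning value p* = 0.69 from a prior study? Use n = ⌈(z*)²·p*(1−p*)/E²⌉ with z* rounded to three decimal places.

n = 1128

z* = 1.960 at the 95% level.
p*(1−p*) = 0.2139.
(z*)²·p*(1−p*)/E² = 3.841600·0.2139/0.000729 = 1127.186.
⌈1127.186⌉ = 1128.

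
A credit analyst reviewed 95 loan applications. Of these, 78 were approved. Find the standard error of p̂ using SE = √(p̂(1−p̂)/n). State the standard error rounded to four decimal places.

Sample proportion p̂ = 78/95 = 0.82105.
p̂(1−p̂) = 0.82105·0.17895 = 0.146927.
SE = √(0.146927/95) = 0.0393.

SE = 0.0393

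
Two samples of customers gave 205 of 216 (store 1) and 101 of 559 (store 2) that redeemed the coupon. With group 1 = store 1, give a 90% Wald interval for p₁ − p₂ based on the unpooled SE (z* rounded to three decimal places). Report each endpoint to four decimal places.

(0.7320, 0.8048)

p̂₁ = 0.94907, p̂₂ = 0.18068, so the observed difference is 0.76839.
Unpooled SE = √(p̂₁(1−p̂₁)/n₁ + p̂₂(1−p̂₂)/n₂) = √(0.000223761 + 0.000264820) = 0.022104.
For 90% confidence, z* = 1.645. Margin of error = 0.03636.
Interval: 0.76839 ± 0.03636 → (0.7320, 0.8048).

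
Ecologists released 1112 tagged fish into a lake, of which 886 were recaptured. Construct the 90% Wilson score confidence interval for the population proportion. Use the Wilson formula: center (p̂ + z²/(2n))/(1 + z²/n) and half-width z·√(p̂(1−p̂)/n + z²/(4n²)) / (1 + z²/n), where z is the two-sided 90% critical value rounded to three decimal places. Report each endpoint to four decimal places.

p̂ = 886/1112 = 0.79676; z = 1.645, so z² = 2.706025.
Denominator 1 + z²/n = 1 + 2.706025/1112 = 1.002433.
Adjusted center: (0.79676 + z²/(2n))/1.002433 = 0.79604.
Radicand: p̂(1−p̂)/n + z²/(4n²) = 0.000145622 + 0.000000547 = 0.000146169.
Half-width = 1.645·√0.000146169/1.002433 = 0.01984.
Interval: 0.79604 ± 0.01984 → (0.7762, 0.8159).

(0.7762, 0.8159)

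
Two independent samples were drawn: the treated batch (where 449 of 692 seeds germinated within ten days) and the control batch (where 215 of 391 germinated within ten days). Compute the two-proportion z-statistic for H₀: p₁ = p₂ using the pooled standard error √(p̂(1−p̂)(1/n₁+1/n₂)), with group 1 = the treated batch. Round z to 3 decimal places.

Sample proportions: p̂₁ = 449/692 = 0.64884 and p̂₂ = 215/391 = 0.54987.
Pooling: p̂ = 664/1083 = 0.61311.
SE = √[p̂(1−p̂)(1/n₁+1/n₂)] = √[0.61311·0.38689·(1/692+1/391)] ≈ 0.030813.
z = (p̂₁ − p̂₂)/SE = (0.64884 − 0.54987)/0.030813 = 0.09897/0.030813 = 3.212.

z = 3.212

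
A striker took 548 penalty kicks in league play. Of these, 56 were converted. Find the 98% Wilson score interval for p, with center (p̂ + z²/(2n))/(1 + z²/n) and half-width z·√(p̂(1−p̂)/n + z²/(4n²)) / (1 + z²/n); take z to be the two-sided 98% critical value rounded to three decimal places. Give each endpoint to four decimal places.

p̂ = 56/548 = 0.10219; z = 2.326, so z² = 5.410276.
Denominator 1 + z²/n = 1 + 5.410276/548 = 1.009873.
Center = (0.10219 + 0.004936)/1.009873 = 0.10608.
Radicand: p̂(1−p̂)/n + z²/(4n²) = 0.000167422 + 0.000004504 = 0.000171926.
Half-width = z·√(radicand)/denom = 2.326·0.013112/1.009873 = 0.03020.
So the interval runs from 0.0759 to 0.1363.

(0.0759, 0.1363)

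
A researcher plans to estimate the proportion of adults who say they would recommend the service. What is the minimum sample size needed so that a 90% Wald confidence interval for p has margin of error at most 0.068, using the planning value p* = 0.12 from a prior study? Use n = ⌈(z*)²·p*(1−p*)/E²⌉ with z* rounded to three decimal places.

z* = 1.645 at the 90% level.
p*(1−p*) = 0.1056.
Required n before rounding: 2.706025 × 0.1056 / 0.068² = 61.798.
⌈61.798⌉ = 62.

n = 62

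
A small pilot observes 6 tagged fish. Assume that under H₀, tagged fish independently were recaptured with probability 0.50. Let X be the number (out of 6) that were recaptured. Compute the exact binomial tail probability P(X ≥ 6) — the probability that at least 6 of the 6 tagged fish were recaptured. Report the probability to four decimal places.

P = 0.0156

X is binomial with n = 6 and p = 0.50.
P(X ≥ 6) = C(6,6)·0.50^6·0.50^0.
= 0.015625 = 0.0156.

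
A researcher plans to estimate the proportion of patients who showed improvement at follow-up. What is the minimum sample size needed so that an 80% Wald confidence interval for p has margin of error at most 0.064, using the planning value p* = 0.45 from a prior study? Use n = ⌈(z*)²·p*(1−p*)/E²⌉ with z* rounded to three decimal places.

The 80% critical value is z* = 1.282.
p*(1−p*) = 0.2475.
Required n before rounding: 1.643524 × 0.2475 / 0.064² = 99.310.
Rounding up, n = 100.

n = 100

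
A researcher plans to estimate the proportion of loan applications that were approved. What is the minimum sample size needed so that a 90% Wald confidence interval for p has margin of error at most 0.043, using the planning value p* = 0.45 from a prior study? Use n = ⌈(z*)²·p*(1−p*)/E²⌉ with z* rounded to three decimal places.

n = 363

z* = 1.645 at the 90% level.
p*(1−p*) = 0.2475.
(z*)²·p*(1−p*)/E² = 2.706025·0.2475/0.001849 = 362.218.
Rounding up, n = 363.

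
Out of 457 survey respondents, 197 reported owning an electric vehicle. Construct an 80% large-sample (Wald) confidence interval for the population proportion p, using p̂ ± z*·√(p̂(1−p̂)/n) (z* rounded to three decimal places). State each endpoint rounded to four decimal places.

(0.4014, 0.4608)

With x = 197 successes in n = 457, p̂ = 0.43107.
SE(p̂) = √(0.43107·0.56893/457) = 0.023166.
The 80% critical value is z* = 1.282.
Margin of error: 1.282 × 0.023166 = 0.02970.
Interval: 0.43107 ± 0.02970 → (0.4014, 0.4608).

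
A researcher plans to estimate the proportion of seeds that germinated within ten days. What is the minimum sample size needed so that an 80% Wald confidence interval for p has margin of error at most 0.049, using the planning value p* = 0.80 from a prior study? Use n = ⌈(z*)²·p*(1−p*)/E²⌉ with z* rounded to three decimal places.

z* = 1.282 at the 80% level.
p*(1−p*) = 0.80·0.20 = 0.1600.
Required n before rounding: 1.643524 × 0.1600 / 0.049² = 109.523.
Rounding up, n = 110.

n = 110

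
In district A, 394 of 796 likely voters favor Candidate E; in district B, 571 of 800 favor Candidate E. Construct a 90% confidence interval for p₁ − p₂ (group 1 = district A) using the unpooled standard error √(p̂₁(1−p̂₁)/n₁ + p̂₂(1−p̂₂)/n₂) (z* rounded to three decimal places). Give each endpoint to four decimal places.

p̂₁ = 394/796 = 0.49497, p̂₂ = 571/800 = 0.71375; p̂₁ − p̂₂ = -0.21878.
Unpooled SE = √(p̂₁(1−p̂₁)/n₁ + p̂₂(1−p̂₂)/n₂) = √(0.000314039 + 0.000255389) = 0.023863.
For 90% confidence, z* = 1.645. Margin of error = 0.03925.
Interval: -0.21878 ± 0.03925 → (-0.2580, -0.1795).

(-0.2580, -0.1795)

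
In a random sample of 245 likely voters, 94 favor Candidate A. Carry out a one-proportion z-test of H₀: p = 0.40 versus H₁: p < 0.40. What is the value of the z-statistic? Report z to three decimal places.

z = -0.522

Sample proportion p̂ = 94/245 = 0.38367.
Null standard error: √(0.40·0.60/245) = √0.000979592 = 0.031298.
z = (p̂ − p₀)/SE = (0.38367 − 0.40)/0.031298 = -0.522.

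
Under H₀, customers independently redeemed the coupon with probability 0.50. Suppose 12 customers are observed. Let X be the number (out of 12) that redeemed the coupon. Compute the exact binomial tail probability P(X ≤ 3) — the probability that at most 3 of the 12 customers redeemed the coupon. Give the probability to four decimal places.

P = 0.0730

X ~ Binomial(n=12, p=0.50).
P(X ≤ 3) = C(12,0)·0.50^0·0.50^12 + C(12,1)·0.50^1·0.50^11 + C(12,2)·0.50^2·0.50^10 + C(12,3)·0.50^3·0.50^9.
= 0.000244 + 0.002930 + 0.016113 + 0.053711 = 0.0730.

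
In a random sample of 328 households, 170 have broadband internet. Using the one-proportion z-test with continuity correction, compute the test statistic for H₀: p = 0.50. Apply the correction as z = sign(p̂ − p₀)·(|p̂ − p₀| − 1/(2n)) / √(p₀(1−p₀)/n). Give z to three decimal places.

z = 0.607

The sample proportion is 170/328 = 0.51829. p̂ − p₀ = 0.018293.
1/(2n) = 0.001524.
Corrected numerator: |0.018293| − 0.001524 = 0.016769.
SE₀ = √(0.50·0.50/328) = 0.027608.
z = (+)0.016769/0.027608 = 0.607.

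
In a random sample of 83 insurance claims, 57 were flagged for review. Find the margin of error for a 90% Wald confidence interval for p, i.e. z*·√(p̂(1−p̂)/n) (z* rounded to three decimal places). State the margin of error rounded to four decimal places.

With x = 57 successes in n = 83, p̂ = 0.68675.
SE(p̂) = √(0.68675·0.31325/83) = 0.050910.
The 90% critical value is z* = 1.645.
Margin of error = z*·SE = 1.645 × 0.050910 = 0.0837.

ME = 0.0837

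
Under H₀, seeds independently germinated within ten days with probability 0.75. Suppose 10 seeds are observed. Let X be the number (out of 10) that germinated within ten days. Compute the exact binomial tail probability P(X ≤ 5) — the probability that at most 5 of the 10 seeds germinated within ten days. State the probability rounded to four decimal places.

X ~ Binomial(n=10, p=0.75).
P(X ≤ 5) = Σ_{j=0}^{5} C(10,j)·0.75^j·0.25^{10−j}.
= 0.000001 + 0.000029 + 0.000386 + 0.003090 + 0.016222 + 0.058399 = 0.0781.

P = 0.0781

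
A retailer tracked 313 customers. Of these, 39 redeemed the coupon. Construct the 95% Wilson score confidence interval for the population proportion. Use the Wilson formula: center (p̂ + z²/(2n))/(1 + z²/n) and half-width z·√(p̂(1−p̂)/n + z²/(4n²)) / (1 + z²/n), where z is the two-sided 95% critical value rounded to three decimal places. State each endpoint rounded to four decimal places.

p̂ = 39/313 = 0.12460; z = 1.960, so z² = 3.841600.
Denominator 1 + z²/n = 1 + 3.841600/313 = 1.012273.
Adjusted center: (0.12460 + z²/(2n))/1.012273 = 0.12915.
Radicand: p̂(1−p̂)/n + z²/(4n²) = 0.000348483 + 0.000009803 = 0.000358286.
Half-width = 1.960·√0.000358286/1.012273 = 0.03665.
So the interval runs from 0.0925 to 0.1658.

(0.0925, 0.1658)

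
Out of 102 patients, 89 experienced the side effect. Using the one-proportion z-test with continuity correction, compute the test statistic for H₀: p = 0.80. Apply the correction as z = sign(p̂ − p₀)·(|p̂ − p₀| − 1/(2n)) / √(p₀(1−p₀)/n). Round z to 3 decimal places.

z = 1.708

p̂ = 89/102 = 0.87255. p̂ − p₀ = 0.072549.
Continuity correction 1/(2n) = 1/204 = 0.004902.
Corrected numerator: |0.072549| − 0.004902 = 0.067647.
Null standard error: √(0.80·0.20/102) = √0.001568627 = 0.039606.
z = (+)0.067647/0.039606 = 1.708.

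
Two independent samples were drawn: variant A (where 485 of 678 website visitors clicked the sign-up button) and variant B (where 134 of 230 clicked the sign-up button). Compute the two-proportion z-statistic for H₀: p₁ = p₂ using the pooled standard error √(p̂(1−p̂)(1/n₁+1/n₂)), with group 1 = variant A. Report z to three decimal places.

p̂₁ = 485/678 = 0.71534, p̂₂ = 134/230 = 0.58261.
Pooling: p̂ = 619/908 = 0.68172.
SE = √[p̂(1−p̂)(1/n₁+1/n₂)] = √[0.68172·0.31828·(1/678+1/230)] ≈ 0.035545.
z = 0.13273/0.035545 = 3.734.

z = 3.734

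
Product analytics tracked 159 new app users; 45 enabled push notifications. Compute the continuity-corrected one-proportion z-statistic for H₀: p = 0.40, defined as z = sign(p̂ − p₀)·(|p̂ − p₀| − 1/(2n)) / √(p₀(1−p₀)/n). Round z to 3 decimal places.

z = -2.930

Sample proportion p̂ = 45/159 = 0.28302. p̂ − p₀ = -0.116981.
1/(2n) = 0.003145.
Corrected numerator: |-0.116981| − 0.003145 = 0.113836.
Under H₀, SE = √(p₀(1−p₀)/n) = √(0.40·0.60/159) = √0.001509434 = 0.038851.
z = (−)0.113836/0.038851 = -2.930.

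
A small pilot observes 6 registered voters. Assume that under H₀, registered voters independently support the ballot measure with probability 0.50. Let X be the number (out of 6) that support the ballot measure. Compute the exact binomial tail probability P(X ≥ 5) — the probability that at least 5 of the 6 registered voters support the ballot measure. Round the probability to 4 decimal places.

X ~ Binomial(n=6, p=0.50).
P(X ≥ 5) = C(6,5)·0.50^5·0.50^1 + C(6,6)·0.50^6·0.50^0.
= 0.093750 + 0.015625 = 0.1094.

P = 0.1094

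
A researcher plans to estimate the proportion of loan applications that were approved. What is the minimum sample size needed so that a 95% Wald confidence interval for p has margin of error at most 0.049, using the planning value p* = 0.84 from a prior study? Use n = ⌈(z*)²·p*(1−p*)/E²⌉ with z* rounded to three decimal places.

The 95% critical value is z* = 1.960.
p*(1−p*) = 0.84·0.16 = 0.1344.
Required n before rounding: 3.841600 × 0.1344 / 0.049² = 215.040.
⌈215.040⌉ = 216.

n = 216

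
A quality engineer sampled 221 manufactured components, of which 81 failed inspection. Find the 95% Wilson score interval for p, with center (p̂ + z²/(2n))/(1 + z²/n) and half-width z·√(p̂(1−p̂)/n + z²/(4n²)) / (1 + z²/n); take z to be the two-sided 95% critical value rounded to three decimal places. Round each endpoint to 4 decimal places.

Here p̂ = 81/221 = 0.36652 and z = 1.960 (z² = 3.841600).
Denominator 1 + z²/n = 1 + 3.841600/221 = 1.017383.
Adjusted center: (0.36652 + z²/(2n))/1.017383 = 0.36880.
Radicand: p̂(1−p̂)/n + z²/(4n²) = 0.001050597 + 0.000019664 = 0.001070261.
Half-width = 1.960·√0.001070261/1.017383 = 0.06303.
CI: 0.36880 ± 0.06303 = (0.3058, 0.4318).

(0.3058, 0.4318)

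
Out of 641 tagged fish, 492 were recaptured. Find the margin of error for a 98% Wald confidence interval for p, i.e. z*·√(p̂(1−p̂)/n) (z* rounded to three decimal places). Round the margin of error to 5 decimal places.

p̂ = 492/641 = 0.76755.
Standard error of p̂: √(0.178417/641) = √0.000278341 = 0.016684.
The 98% critical value is z* = 2.326.
So ME = 0.03881.

ME = 0.03881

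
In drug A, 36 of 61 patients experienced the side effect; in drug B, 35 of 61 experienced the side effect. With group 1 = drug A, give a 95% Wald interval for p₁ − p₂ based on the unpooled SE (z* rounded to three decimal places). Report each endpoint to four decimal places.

p̂₁ = 0.59016, p̂₂ = 0.57377, so the observed difference is 0.01639.
Unpooled SE = √(p̂₁(1−p̂₁)/n₁ + p̂₂(1−p̂₂)/n₂) = √(0.003965090 + 0.004009146) = 0.089299.
z* = 1.960 at the 95% level. Margin = 1.960·0.089299 = 0.17503.
CI: 0.01639 ± 0.17503 = (-0.1586, 0.1914).

(-0.1586, 0.1914)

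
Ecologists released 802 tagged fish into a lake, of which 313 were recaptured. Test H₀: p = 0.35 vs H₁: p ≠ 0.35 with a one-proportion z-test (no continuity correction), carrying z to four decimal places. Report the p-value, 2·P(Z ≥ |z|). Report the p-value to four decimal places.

p-value = 0.0168

With x = 313 successes in n = 802, p̂ = 0.39027.
Null standard error: √(0.35·0.65/802) = √0.000283666 = 0.016842.
z = (p̂ − p₀)/SE = (313/802 − 0.35)/0.016842 ≈ 2.3912.
p-value = 2·P(Z ≥ |z|) with z = 2.3912 → 0.0168.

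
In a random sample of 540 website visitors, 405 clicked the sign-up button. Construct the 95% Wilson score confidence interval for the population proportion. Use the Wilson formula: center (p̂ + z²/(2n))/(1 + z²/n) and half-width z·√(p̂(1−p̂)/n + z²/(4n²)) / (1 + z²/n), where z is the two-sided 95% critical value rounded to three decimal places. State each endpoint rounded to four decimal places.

Here p̂ = 405/540 = 0.75000 and z = 1.960 (z² = 3.841600).
Denominator 1 + z²/n = 1 + 3.841600/540 = 1.007114.
Center = (0.75000 + 0.003557)/1.007114 = 0.74823.
Radicand: p̂(1−p̂)/n + z²/(4n²) = 0.000347222 + 0.000003294 = 0.000350516.
Half-width = 1.960·√0.000350516/1.007114 = 0.03644.
So the interval runs from 0.7118 to 0.7847.

(0.7118, 0.7847)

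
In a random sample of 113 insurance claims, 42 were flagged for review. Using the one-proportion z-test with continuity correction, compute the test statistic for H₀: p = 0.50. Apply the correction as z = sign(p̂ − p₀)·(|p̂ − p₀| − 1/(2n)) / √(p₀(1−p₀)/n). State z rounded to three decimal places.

z = -2.634

p̂ = 42/113 = 0.37168. p̂ − p₀ = -0.128319.
1/(2n) = 0.004425.
Corrected numerator: |-0.128319| − 0.004425 = 0.123894.
Null standard error: √(0.50·0.50/113) = √0.002212389 = 0.047036.
z = (−)0.123894/0.047036 = -2.634.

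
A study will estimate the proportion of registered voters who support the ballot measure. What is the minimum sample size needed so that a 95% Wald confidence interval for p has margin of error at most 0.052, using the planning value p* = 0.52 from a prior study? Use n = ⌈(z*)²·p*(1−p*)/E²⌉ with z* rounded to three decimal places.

n = 355

The 95% critical value is z* = 1.960.
p*(1−p*) = 0.2496.
(z*)²·p*(1−p*)/E² = 3.841600·0.2496/0.002704 = 354.609.
⌈354.609⌉ = 355.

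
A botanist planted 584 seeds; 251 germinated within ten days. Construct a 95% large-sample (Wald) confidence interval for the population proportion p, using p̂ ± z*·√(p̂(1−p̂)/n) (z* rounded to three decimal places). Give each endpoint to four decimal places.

(0.3896, 0.4699)

With x = 251 successes in n = 584, p̂ = 0.42979.
Standard error of p̂: √(0.245071/584) = √0.000419642 = 0.020485.
For 95% confidence, z* = 1.960.
Margin of error: 1.960 × 0.020485 = 0.04015.
CI: 0.42979 ± 0.04015 = (0.3896, 0.4699).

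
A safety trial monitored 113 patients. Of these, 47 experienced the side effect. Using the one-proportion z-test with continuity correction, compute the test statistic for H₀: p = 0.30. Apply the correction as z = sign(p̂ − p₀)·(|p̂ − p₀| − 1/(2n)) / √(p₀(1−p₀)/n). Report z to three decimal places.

With x = 47 successes in n = 113, p̂ = 0.41593. p̂ − p₀ = 0.115929.
1/(2n) = 0.004425.
Corrected numerator: |0.115929| − 0.004425 = 0.111504.
SE₀ = √(0.30·0.70/113) = 0.043109.
z = +0.111504/0.043109 = 2.587.

z = 2.587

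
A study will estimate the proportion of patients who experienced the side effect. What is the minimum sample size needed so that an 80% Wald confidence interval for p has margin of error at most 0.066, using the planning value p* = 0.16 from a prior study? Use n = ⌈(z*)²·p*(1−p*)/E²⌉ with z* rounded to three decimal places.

For 80% confidence, z* = 1.282.
p*(1−p*) = 0.1344.
(z*)²·p*(1−p*)/E² = 1.643524·0.1344/0.004356 = 50.709.
⌈50.709⌉ = 51.

n = 51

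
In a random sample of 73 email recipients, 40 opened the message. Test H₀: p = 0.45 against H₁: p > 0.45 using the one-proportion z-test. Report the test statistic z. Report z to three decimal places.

z = 1.682

Sample proportion p̂ = 40/73 = 0.54795.
Under H₀, SE = √(p₀(1−p₀)/n) = √(0.45·0.55/73) = √0.003390411 = 0.058227.
z = (p̂ − p₀)/SE = (0.54795 − 0.45)/0.058227 = 1.682.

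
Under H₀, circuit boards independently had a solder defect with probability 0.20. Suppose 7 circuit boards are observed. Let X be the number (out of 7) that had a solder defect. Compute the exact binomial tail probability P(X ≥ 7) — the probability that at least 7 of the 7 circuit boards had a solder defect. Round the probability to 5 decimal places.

P = 0.00001

X ~ Binomial(n=7, p=0.20).
P(X ≥ 7) = C(7,7)·0.20^7·0.80^0.
= 0.000013 = 0.00001.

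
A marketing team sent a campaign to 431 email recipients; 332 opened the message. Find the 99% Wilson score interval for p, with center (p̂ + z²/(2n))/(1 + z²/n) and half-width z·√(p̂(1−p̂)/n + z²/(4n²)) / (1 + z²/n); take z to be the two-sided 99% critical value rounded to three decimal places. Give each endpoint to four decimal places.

(0.7142, 0.8182)

p̂ = 332/431 = 0.77030; z = 2.576, so z² = 6.635776.
1 + z²/n = 1.015396.
Adjusted center: (0.77030 + z²/(2n))/1.015396 = 0.76620.
Radicand: p̂(1−p̂)/n + z²/(4n²) = 0.000410527 + 0.000008931 = 0.000419458.
Half-width = 2.576·√0.000419458/1.015396 = 0.05196.
Interval: 0.76620 ± 0.05196 → (0.7142, 0.8182).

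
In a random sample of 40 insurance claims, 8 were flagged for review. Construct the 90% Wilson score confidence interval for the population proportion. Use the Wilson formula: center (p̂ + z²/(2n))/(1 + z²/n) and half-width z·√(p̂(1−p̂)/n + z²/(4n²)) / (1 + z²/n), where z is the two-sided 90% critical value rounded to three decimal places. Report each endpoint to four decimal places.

Here p̂ = 8/40 = 0.20000 and z = 1.645 (z² = 2.706025).
Denominator 1 + z²/n = 1 + 2.706025/40 = 1.067651.
Center = (0.20000 + 0.033825)/1.067651 = 0.21901.
Radicand: p̂(1−p̂)/n + z²/(4n²) = 0.004000000 + 0.000422816 = 0.004422816.
Half-width = z·√(radicand)/denom = 1.645·0.066504/1.067651 = 0.10247.
Interval: 0.21901 ± 0.10247 → (0.1165, 0.3215).

(0.1165, 0.3215)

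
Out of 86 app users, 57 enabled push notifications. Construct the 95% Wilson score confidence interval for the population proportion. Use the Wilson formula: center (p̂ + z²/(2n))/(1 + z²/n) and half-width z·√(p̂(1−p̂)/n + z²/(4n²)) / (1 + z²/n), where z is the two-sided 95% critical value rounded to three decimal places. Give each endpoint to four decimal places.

(0.5578, 0.7538)

p̂ = 57/86 = 0.66279; z = 1.960, so z² = 3.841600.
1 + z²/n = 1.044670.
Center = (0.66279 + 0.022335)/1.044670 = 0.65583.
Radicand: p̂(1−p̂)/n + z²/(4n²) = 0.002598828 + 0.000129854 = 0.002728682.
Half-width = z·√(radicand)/denom = 1.960·0.052237/1.044670 = 0.09801.
So the interval runs from 0.5578 to 0.7538.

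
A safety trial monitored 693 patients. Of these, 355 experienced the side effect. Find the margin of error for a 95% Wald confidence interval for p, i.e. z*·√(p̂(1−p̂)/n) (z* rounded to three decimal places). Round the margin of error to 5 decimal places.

Sample proportion p̂ = 355/693 = 0.51227.
SE = √(p̂(1−p̂)/n) = √(0.249850/693) = 0.018988.
For 95% confidence, z* = 1.960.
Margin of error = z*·SE = 1.960 × 0.018988 = 0.03722.

ME = 0.03722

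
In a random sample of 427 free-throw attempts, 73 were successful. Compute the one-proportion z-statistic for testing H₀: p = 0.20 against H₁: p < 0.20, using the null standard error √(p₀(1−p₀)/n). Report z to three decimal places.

z = -1.500

Sample proportion p̂ = 73/427 = 0.17096.
Null standard error: √(0.20·0.80/427) = √0.000374707 = 0.019357.
z = (p̂ − p₀)/SE = (0.17096 − 0.20)/0.019357 = -1.500.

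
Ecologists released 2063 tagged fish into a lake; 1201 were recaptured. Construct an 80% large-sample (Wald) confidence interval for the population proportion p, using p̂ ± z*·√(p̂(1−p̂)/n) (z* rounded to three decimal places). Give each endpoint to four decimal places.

The sample proportion is 1201/2063 = 0.58216.
SE(p̂) = √(0.58216·0.41784/2063) = 0.010859.
The 80% critical value is z* = 1.282.
Margin = 1.282·0.010859 = 0.01392.
CI: 0.58216 ± 0.01392 = (0.5682, 0.5961).

(0.5682, 0.5961)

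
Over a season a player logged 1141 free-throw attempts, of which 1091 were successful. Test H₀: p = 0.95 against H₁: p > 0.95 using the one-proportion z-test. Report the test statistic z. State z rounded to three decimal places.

p̂ = 1091/1141 = 0.95618.
Null standard error: √(0.95·0.05/1141) = √0.000041630 = 0.006452.
z = (0.95618 − 0.95)/0.006452 = 0.00618/0.006452 = 0.958.

z = 0.958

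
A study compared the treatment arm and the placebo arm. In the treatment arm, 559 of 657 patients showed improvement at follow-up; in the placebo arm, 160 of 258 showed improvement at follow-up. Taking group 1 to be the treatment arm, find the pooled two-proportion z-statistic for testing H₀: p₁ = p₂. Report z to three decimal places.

z = 7.653

Sample proportions: p̂₁ = 559/657 = 0.85084 and p̂₂ = 160/258 = 0.62016.
Pooling: p̂ = 719/915 = 0.78579.
Pooled SE = √[0.1683227·0.00539804] ≈ 0.030143.
z = (p̂₁ − p̂₂)/SE = (0.85084 − 0.62016)/0.030143 = 0.23068/0.030143 = 7.653.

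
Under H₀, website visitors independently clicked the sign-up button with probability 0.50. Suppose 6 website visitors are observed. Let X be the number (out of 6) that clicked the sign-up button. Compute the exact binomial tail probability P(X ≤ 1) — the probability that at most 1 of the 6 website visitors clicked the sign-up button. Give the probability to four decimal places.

P = 0.1094

X is binomial with n = 6 and p = 0.50.
P(X ≤ 1) = C(6,0)·0.50^0·0.50^6 + C(6,1)·0.50^1·0.50^5.
= 0.015625 + 0.093750 = 0.1094.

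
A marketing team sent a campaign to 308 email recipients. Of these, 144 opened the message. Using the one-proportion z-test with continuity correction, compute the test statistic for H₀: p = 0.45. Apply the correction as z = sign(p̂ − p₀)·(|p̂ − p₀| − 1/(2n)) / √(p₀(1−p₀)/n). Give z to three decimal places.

With x = 144 successes in n = 308, p̂ = 0.46753. p̂ − p₀ = 0.017532.
1/(2n) = 0.001623.
Corrected numerator: |0.017532| − 0.001623 = 0.015909.
Under H₀, SE = √(p₀(1−p₀)/n) = √(0.45·0.55/308) = √0.000803571 = 0.028347.
z = +0.015909/0.028347 = 0.561.

z = 0.561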